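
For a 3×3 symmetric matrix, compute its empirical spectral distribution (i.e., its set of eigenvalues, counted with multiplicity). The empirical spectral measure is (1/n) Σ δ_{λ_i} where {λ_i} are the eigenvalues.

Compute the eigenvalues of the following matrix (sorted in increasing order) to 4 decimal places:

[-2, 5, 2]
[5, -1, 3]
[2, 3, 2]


Since M is real symmetric, all three eigenvalues are real; they are the roots of det(λI − M) = λ³ − (tr M) λ² + s λ − det M, where s is the sum of the principal 2×2 minors.
tr M = -2 + (-1) + 2 = -1.
s = ((-2)·(-1) − 5²) + ((-2)·2 − 2²) + ((-1)·2 − 3²) = -23 + (-8) + (-11) = -42.
det M (expand along row 1) = (-2)·(-11) − 5·4 + 2·17 = 36.
Characteristic polynomial: λ³ + λ² − 42λ − 36 = 0.
Substitute λ = y + (tr M)/3 = y − 0.333333 to remove the quadratic term: y³ + p·y + q = 0 with p = s − (tr M)²/3 = -42.333333 and q = −2(tr M)³/27 + (tr M)·s/3 − det M = -21.925926.
Three real roots ⇒ use the trigonometric (Viète) form: r = 2√(−p/3) = 7.512952, φ = arccos(3q/(p·r)) = arccos(0.206817) = 1.362476 rad.
y_k = r·cos(φ/3 − 2πk/3) for k = 0, 1, 2 gives y = 6.751367, -0.521281, -6.230086.
λ_k = y_k − 0.333333 gives λ = 6.4180, -0.8546, -6.5634 (check: the sum is -1.0000 = tr M).

Eigenvalues sorted in increasing order: [-6.5634, -0.8546, 6.4180].


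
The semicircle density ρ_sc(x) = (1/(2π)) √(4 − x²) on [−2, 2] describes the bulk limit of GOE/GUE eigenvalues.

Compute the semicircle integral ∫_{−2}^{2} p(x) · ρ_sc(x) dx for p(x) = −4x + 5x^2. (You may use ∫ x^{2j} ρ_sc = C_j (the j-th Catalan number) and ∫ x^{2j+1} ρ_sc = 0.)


Write p(x) = Σ a_i x^i, split into monomials and integrate each against ρ_sc separately.
Using ∫ x^{2j} ρ_sc = C_j = (1/(j+1)) C(2j, j) (Catalan numbers) and ∫ x^{2j+1} ρ_sc = 0 (odd monomials vanish by symmetry):
  i = 1 (odd): ∫ x^1 ρ_sc = 0 (vanishes)
  i = 2 (even): a_2 · C_{1} = 5 · 1 = 5

Summing the contributions: ∫_{−2}^{2} p(x) ρ_sc(x) dx = 5.


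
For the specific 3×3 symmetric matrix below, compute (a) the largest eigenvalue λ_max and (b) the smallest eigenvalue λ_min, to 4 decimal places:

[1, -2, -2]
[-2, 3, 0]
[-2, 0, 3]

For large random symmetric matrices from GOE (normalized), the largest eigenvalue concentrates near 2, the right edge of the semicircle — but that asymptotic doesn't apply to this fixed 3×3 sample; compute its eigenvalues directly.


Since M is real symmetric, all three eigenvalues are real; they are the roots of det(λI − M) = λ³ − (tr M) λ² + s λ − det M, where s is the sum of the principal 2×2 minors.
tr M = 1 + 3 + 3 = 7.
s = (1·3 − (-2)²) + (1·3 − (-2)²) + (3·3 − 0²) = -1 + (-1) + 9 = 7.
det M (expand along row 1) = 1·9 − (-2)·(-6) + (-2)·6 = -15.
Characteristic polynomial: λ³ − 7λ² + 7λ + 15 = 0.
Substitute λ = y + (tr M)/3 = y + 2.333333 to remove the quadratic term: y³ + p·y + q = 0 with p = s − (tr M)²/3 = -9.333333 and q = −2(tr M)³/27 + (tr M)·s/3 − det M = 5.925926.
Three real roots ⇒ use the trigonometric (Viète) form: r = 2√(−p/3) = 3.527668, φ = arccos(3q/(p·r)) = arccos(-0.539949) = 2.141173 rad.
y_k = r·cos(φ/3 − 2πk/3) for k = 0, 1, 2 gives y = 2.666667, 0.666667, -3.333333.
λ_k = y_k + 2.333333 gives λ = 5.0000, 3.0000, -1.0000 (check: the sum is 7.0000 = tr M).

Hence λ_max = 5.0000 and λ_min = -1.0000.


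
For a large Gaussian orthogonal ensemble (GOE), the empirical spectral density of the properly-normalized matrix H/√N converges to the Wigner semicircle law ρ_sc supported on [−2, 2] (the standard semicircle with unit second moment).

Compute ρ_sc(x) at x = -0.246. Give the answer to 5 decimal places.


ρ_sc(x) = (1/(2π)) √(4 − x²). With x = -0.246:
  4 − x² = 4 − (-0.246)² = 4 − 0.060516 = 3.939484.
  √(4 − x²) = 1.984813.
  1/(2π) = 0.159155.
  ρ_sc(-0.246) = 0.159155 · 1.984813 = 0.315893.

Rounded to 5 decimal places: ρ_sc(-0.246) ≈ 0.31589.


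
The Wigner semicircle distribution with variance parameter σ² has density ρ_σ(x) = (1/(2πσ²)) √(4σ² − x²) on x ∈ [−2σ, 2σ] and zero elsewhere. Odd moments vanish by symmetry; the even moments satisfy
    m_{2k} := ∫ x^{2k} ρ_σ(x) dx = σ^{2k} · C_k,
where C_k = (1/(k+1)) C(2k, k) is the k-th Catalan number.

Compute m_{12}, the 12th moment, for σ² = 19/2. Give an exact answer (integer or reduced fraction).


By the scaled semicircle moment identity, m_{2k} = σ^{2k} · C_k with k = 6.
C_6 = (1/(k+1)) · C(2k, k) = (1/7) · C(12, 6) = (1/7) · 924 = 132.
σ^{2k} = (σ²)^k = (19/2)^6 = 47045881/64.

Therefore m_{12} = σ^{12} · C_6 = (47045881/64) · 132 = 1552514073/16.


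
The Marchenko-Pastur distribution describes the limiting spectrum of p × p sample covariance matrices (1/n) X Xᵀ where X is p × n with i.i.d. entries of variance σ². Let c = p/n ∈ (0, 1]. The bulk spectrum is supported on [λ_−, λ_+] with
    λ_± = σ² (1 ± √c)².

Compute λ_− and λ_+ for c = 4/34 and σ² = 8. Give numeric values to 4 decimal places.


c = 4/34 = 0.117647; √c = 0.342997.
λ_− = σ² (1 − √c)² = 8 · (1 − 0.342997)² = 8 · (0.657003)² = 3.453222.
λ_+ = σ² (1 + √c)² = 8 · (1 + 0.342997)² = 8 · (1.342997)² = 14.429131.

Rounded to 4 decimal places: λ_− ≈ 3.4532, λ_+ ≈ 14.4291.


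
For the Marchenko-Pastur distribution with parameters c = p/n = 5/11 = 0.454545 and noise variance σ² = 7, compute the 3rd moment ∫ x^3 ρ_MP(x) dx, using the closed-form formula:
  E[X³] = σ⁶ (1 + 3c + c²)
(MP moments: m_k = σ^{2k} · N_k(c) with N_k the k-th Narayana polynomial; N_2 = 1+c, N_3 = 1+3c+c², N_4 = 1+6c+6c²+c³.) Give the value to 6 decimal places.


E[X³] = σ⁶ (1 + 3c + c²) (third MP moment). With σ² = 7 (so σ⁶ = 343) and c = 5/11 = 0.454545: E[X³] = 343 · (1 + 3·0.454545 + (0.454545)²) = 343 · 2.570248.

So E[X^3] = 881.595041.


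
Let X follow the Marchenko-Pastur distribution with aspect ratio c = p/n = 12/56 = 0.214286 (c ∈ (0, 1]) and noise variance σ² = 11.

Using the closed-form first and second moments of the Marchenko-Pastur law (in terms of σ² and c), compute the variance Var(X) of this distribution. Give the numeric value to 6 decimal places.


Recall the MP moments m_1 = E[X] = σ² and m_2 = E[X²] = σ⁴ (1 + c).
m_1 = E[X] = σ² = 11, so m_1² = 121.
m_2 = E[X²] = σ⁴ (1 + c) = 121 · (1 + 0.214286) = 121 · 1.214286 = 146.928571.
(Note m_2 − m_1² simplifies to c · σ⁴ = 0.214286 · 121.)

Var(X) = m_2 − m_1² = 146.928571 − 121 = 25.928571.


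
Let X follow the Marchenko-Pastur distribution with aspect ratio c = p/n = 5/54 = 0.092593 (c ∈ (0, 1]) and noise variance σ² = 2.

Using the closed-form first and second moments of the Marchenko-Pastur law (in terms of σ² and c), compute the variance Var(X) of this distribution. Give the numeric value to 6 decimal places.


Recall the MP moments m_1 = E[X] = σ² and m_2 = E[X²] = σ⁴ (1 + c).
m_1 = E[X] = σ² = 2, so m_1² = 4.
m_2 = E[X²] = σ⁴ (1 + c) = 4 · (1 + 0.092593) = 4 · 1.092593 = 4.370370.
(Note m_2 − m_1² simplifies to c · σ⁴ = 0.092593 · 4.)

Var(X) = m_2 − m_1² = 4.370370 − 4 = 0.370370.


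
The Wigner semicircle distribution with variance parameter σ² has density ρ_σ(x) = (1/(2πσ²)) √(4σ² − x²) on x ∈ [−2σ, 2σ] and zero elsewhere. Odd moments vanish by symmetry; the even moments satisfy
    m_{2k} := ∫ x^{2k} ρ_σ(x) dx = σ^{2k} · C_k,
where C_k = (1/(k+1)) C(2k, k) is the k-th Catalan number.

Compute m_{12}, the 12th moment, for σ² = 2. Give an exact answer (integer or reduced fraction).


By the scaled semicircle moment identity, m_{2k} = σ^{2k} · C_k with k = 6.
C_6 = (1/(k+1)) · C(2k, k) = (1/7) · C(12, 6) = (1/7) · 924 = 132.
σ^{2k} = (σ²)^k = (2)^6 = 64.

Therefore m_{12} = σ^{12} · C_6 = 64 · 132 = 8448.


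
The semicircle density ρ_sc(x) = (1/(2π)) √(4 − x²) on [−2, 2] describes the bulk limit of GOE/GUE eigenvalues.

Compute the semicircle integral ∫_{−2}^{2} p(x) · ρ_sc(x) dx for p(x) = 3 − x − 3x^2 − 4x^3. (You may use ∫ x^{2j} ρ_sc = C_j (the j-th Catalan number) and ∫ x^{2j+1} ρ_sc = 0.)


Write p(x) = Σ a_i x^i, split into monomials and integrate each against ρ_sc separately.
Using ∫ x^{2j} ρ_sc = C_j = (1/(j+1)) C(2j, j) (Catalan numbers) and ∫ x^{2j+1} ρ_sc = 0 (odd monomials vanish by symmetry):
  i = 0 (even): a_0 · C_{0} = 3 · 1 = 3
  i = 1 (odd): ∫ x^1 ρ_sc = 0 (vanishes)
  i = 2 (even): a_2 · C_{1} = -3 · 1 = -3
  i = 3 (odd): ∫ x^3 ρ_sc = 0 (vanishes)

Summing the contributions: ∫_{−2}^{2} p(x) ρ_sc(x) dx = 3 + (-3) = 0.


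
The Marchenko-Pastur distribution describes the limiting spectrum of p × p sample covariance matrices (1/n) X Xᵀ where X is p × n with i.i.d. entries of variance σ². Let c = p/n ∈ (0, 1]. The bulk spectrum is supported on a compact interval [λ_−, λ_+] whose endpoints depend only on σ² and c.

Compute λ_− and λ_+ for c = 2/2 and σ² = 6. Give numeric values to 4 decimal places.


c = 2/2 = 1.000000; √c = 1.000000.
λ_− = σ² (1 − √c)² = 6 · (1 − 1.000000)² = 6 · (0.000000)² = 0.000000.
λ_+ = σ² (1 + √c)² = 6 · (1 + 1.000000)² = 6 · (2.000000)² = 24.000000.

Rounded to 4 decimal places: λ_− ≈ 0.0000, λ_+ ≈ 24.0000.


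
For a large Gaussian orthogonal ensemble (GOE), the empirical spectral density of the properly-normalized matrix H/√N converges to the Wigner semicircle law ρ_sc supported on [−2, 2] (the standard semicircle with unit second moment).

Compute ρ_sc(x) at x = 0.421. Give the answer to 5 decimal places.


ρ_sc(x) = (1/(2π)) √(4 − x²). With x = 0.421:
  4 − x² = 4 − (0.421)² = 4 − 0.177241 = 3.822759.
  √(4 − x²) = 1.955188.
  1/(2π) = 0.159155.
  ρ_sc(0.421) = 0.159155 · 1.955188 = 0.311178.

Rounded to 5 decimal places: ρ_sc(0.421) ≈ 0.31118.


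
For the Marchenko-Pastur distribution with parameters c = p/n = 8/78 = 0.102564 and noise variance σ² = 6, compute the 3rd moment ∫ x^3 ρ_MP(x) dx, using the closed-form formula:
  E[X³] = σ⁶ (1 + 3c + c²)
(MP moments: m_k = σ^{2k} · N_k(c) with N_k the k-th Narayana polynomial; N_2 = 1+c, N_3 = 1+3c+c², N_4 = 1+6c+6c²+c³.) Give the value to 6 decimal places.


E[X³] = σ⁶ (1 + 3c + c²) (third MP moment). With σ² = 6 (so σ⁶ = 216) and c = 8/78 = 0.102564: E[X³] = 216 · (1 + 3·0.102564 + (0.102564)²) = 216 · 1.318212.

So E[X^3] = 284.733728.


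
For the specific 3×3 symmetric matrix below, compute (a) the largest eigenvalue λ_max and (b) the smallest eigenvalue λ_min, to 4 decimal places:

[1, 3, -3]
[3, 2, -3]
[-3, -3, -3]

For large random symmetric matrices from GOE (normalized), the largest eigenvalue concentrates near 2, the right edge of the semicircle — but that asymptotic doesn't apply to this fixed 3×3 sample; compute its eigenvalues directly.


Since M is real symmetric, all three eigenvalues are real; they are the roots of det(λI − M) = λ³ − (tr M) λ² + s λ − det M, where s is the sum of the principal 2×2 minors.
tr M = 1 + 2 + (-3) = 0.
s = (1·2 − 3²) + (1·(-3) − (-3)²) + (2·(-3) − (-3)²) = -7 + (-12) + (-15) = -34.
det M (expand along row 1) = 1·(-15) − 3·(-18) + (-3)·(-3) = 48.
Characteristic polynomial: λ³ − 34λ − 48 = 0.
Substitute λ = y + (tr M)/3 = y + 0.000000 to remove the quadratic term: y³ + p·y + q = 0 with p = s − (tr M)²/3 = -34.000000 and q = −2(tr M)³/27 + (tr M)·s/3 − det M = -48.000000.
Three real roots ⇒ use the trigonometric (Viète) form: r = 2√(−p/3) = 6.733003, φ = arccos(3q/(p·r)) = arccos(0.629035) = 0.890485 rad.
y_k = r·cos(φ/3 − 2πk/3) for k = 0, 1, 2 gives y = 6.438562, -1.513793, -4.924769.
λ_k = y_k + 0.000000 gives λ = 6.4386, -1.5138, -4.9248 (check: the sum is 0.0000 = tr M).

Hence λ_max = 6.4386 and λ_min = -4.9248.


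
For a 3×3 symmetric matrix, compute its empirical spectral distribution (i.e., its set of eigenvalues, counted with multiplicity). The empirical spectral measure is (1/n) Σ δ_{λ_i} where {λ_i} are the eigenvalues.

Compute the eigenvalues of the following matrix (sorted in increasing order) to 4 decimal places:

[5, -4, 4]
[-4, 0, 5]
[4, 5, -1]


Since M is real symmetric, all three eigenvalues are real; they are the roots of det(λI − M) = λ³ − (tr M) λ² + s λ − det M, where s is the sum of the principal 2×2 minors.
tr M = 5 + 0 + (-1) = 4.
s = (5·0 − (-4)²) + (5·(-1) − 4²) + (0·(-1) − 5²) = -16 + (-21) + (-25) = -62.
det M (expand along row 1) = 5·(-25) − (-4)·(-16) + 4·(-20) = -269.
Characteristic polynomial: λ³ − 4λ² − 62λ + 269 = 0.
Substitute λ = y + (tr M)/3 = y + 1.333333 to remove the quadratic term: y³ + p·y + q = 0 with p = s − (tr M)²/3 = -67.333333 and q = −2(tr M)³/27 + (tr M)·s/3 − det M = 181.592593.
Three real roots ⇒ use the trigonometric (Viète) form: r = 2√(−p/3) = 9.475114, φ = arccos(3q/(p·r)) = arccos(-0.853896) = 2.594222 rad.
y_k = r·cos(φ/3 − 2πk/3) for k = 0, 1, 2 gives y = 6.147810, 3.170025, -9.317835.
λ_k = y_k + 1.333333 gives λ = 7.4811, 4.5034, -7.9845 (check: the sum is 4.0000 = tr M).

Eigenvalues sorted in increasing order: [-7.9845, 4.5034, 7.4811].


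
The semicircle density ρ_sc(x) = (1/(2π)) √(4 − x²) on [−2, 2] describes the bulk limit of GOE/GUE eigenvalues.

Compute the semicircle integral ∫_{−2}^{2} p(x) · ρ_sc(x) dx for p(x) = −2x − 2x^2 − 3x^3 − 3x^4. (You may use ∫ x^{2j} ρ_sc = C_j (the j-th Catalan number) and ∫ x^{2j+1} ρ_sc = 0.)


Write p(x) = Σ a_i x^i, split into monomials and integrate each against ρ_sc separately.
Using ∫ x^{2j} ρ_sc = C_j = (1/(j+1)) C(2j, j) (Catalan numbers) and ∫ x^{2j+1} ρ_sc = 0 (odd monomials vanish by symmetry):
  i = 1 (odd): ∫ x^1 ρ_sc = 0 (vanishes)
  i = 2 (even): a_2 · C_{1} = -2 · 1 = -2
  i = 3 (odd): ∫ x^3 ρ_sc = 0 (vanishes)
  i = 4 (even): a_4 · C_{2} = -3 · 2 = -6

Summing the contributions: ∫_{−2}^{2} p(x) ρ_sc(x) dx = (-2) + (-6) = -8.


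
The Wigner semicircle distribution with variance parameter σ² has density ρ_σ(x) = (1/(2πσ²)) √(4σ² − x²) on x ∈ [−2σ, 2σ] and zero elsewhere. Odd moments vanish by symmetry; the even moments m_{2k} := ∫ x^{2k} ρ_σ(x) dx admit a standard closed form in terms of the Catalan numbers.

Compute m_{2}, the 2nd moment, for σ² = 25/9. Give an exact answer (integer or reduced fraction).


By the scaled semicircle moment identity, m_{2k} = σ^{2k} · C_k with k = 1.
C_1 = (1/(k+1)) · C(2k, k) = (1/2) · C(2, 1) = (1/2) · 2 = 1.
σ^{2k} = (σ²)^k = (25/9)^1 = 25/9.

Therefore m_{2} = σ^{2} · C_1 = (25/9) · 1 = 25/9.


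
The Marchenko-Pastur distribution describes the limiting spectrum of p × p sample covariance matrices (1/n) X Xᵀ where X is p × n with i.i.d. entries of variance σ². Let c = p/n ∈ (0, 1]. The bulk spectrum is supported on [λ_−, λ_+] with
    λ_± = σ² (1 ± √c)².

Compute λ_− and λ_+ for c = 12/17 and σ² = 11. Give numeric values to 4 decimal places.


c = 12/17 = 0.705882; √c = 0.840168.
λ_− = σ² (1 − √c)² = 11 · (1 − 0.840168)² = 11 · (0.159832)² = 0.281009.
λ_+ = σ² (1 + √c)² = 11 · (1 + 0.840168)² = 11 · (1.840168)² = 37.248403.

Rounded to 4 decimal places: λ_− ≈ 0.2810, λ_+ ≈ 37.2484.


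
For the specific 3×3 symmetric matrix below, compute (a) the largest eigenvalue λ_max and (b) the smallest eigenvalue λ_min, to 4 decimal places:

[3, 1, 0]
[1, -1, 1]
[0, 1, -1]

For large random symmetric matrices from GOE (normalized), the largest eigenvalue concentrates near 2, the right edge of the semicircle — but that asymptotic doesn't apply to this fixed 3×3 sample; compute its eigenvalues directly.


Since M is real symmetric, all three eigenvalues are real; they are the roots of det(λI − M) = λ³ − (tr M) λ² + s λ − det M, where s is the sum of the principal 2×2 minors.
tr M = 3 + (-1) + (-1) = 1.
s = (3·(-1) − 1²) + (3·(-1) − 0²) + ((-1)·(-1) − 1²) = -4 + (-3) + 0 = -7.
det M (expand along row 1) = 3·0 − 1·(-1) + 0·1 = 1.
Characteristic polynomial: λ³ − λ² − 7λ − 1 = 0.
Substitute λ = y + (tr M)/3 = y + 0.333333 to remove the quadratic term: y³ + p·y + q = 0 with p = s − (tr M)²/3 = -7.333333 and q = −2(tr M)³/27 + (tr M)·s/3 − det M = -3.407407.
Three real roots ⇒ use the trigonometric (Viète) form: r = 2√(−p/3) = 3.126944, φ = arccos(3q/(p·r)) = arccos(0.445783) = 1.108747 rad.
y_k = r·cos(φ/3 − 2πk/3) for k = 0, 1, 2 gives y = 2.915807, -0.479699, -2.436108.
λ_k = y_k + 0.333333 gives λ = 3.2491, -0.1464, -2.1028 (check: the sum is 1.0000 = tr M).

Hence λ_max = 3.2491 and λ_min = -2.1028.


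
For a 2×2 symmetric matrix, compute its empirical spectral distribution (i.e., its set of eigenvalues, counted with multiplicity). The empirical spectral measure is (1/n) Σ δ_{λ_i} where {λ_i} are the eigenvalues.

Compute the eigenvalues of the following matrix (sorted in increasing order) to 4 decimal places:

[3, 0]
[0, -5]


Since M is real symmetric, both eigenvalues are real; they are the roots of det(λI − M) = λ² − (tr M) λ + det M.
tr M = 3 + (-5) = -2.
det M = 3·(-5) − 0² = -15 − 0 = -15.
Characteristic polynomial: λ² + 2λ − 15 = 0.
Discriminant Δ = (tr M)² − 4·det M = 4 − (-60) = 64; √Δ = 8.000000.
λ = (tr M ± √Δ)/2 = (-2 ± 8.000000)/2, giving (tr M − √Δ)/2 = -5.0000 and (tr M + √Δ)/2 = 3.0000.

Eigenvalues sorted in increasing order: [-5.0000, 3.0000].


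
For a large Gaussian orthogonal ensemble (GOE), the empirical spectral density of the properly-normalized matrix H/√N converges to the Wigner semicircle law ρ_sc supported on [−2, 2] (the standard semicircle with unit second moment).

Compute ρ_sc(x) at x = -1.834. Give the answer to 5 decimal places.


ρ_sc(x) = (1/(2π)) √(4 − x²). With x = -1.834:
  4 − x² = 4 − (-1.834)² = 4 − 3.363556 = 0.636444.
  √(4 − x²) = 0.797774.
  1/(2π) = 0.159155.
  ρ_sc(-1.834) = 0.159155 · 0.797774 = 0.126970.

Rounded to 5 decimal places: ρ_sc(-1.834) ≈ 0.12697.


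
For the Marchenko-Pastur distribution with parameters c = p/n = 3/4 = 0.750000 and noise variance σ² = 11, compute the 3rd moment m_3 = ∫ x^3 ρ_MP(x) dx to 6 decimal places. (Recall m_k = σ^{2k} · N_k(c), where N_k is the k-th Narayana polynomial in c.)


E[X³] = σ⁶ (1 + 3c + c²) (third MP moment). With σ² = 11 (so σ⁶ = 1331) and c = 3/4 = 0.750000: E[X³] = 1331 · (1 + 3·0.750000 + (0.750000)²) = 1331 · 3.812500.

So E[X^3] = 5074.437500.


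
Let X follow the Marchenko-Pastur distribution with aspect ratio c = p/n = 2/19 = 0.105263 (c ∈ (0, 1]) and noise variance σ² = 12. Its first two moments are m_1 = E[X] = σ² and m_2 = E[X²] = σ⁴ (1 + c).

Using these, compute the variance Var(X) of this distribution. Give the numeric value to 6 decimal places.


m_1 = E[X] = σ² = 12, so m_1² = 144.
m_2 = E[X²] = σ⁴ (1 + c) = 144 · (1 + 0.105263) = 144 · 1.105263 = 159.157895.
(Note m_2 − m_1² simplifies to c · σ⁴ = 0.105263 · 144.)

Var(X) = m_2 − m_1² = 159.157895 − 144 = 15.157895.


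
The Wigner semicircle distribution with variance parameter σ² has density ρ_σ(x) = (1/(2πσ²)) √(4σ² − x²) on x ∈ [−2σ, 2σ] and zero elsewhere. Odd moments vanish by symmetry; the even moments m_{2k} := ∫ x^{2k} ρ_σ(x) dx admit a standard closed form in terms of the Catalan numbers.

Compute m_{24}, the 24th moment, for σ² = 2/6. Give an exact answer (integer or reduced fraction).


By the scaled semicircle moment identity, m_{2k} = σ^{2k} · C_k with k = 12.
C_12 = (1/(k+1)) · C(2k, k) = (1/13) · C(24, 12) = (1/13) · 2704156 = 208012.
σ^{2k} = (σ²)^k = (2/6)^12 = 1/531441.

Therefore m_{24} = σ^{24} · C_12 = (1/531441) · 208012 = 208012/531441.


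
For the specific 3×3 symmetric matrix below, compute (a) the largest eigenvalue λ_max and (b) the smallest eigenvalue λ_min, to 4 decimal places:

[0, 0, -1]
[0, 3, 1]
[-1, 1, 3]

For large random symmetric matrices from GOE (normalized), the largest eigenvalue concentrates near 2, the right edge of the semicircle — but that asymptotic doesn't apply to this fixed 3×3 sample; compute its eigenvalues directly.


Since M is real symmetric, all three eigenvalues are real; they are the roots of det(λI − M) = λ³ − (tr M) λ² + s λ − det M, where s is the sum of the principal 2×2 minors.
tr M = 0 + 3 + 3 = 6.
s = (0·3 − 0²) + (0·3 − (-1)²) + (3·3 − 1²) = 0 + (-1) + 8 = 7.
det M (expand along row 1) = 0·8 − 0·1 + (-1)·3 = -3.
Characteristic polynomial: λ³ − 6λ² + 7λ + 3 = 0.
Substitute λ = y + (tr M)/3 = y + 2.000000 to remove the quadratic term: y³ + p·y + q = 0 with p = s − (tr M)²/3 = -5.000000 and q = −2(tr M)³/27 + (tr M)·s/3 − det M = 1.000000.
Three real roots ⇒ use the trigonometric (Viète) form: r = 2√(−p/3) = 2.581989, φ = arccos(3q/(p·r)) = arccos(-0.232379) = 1.805319 rad.
y_k = r·cos(φ/3 − 2πk/3) for k = 0, 1, 2 gives y = 2.128419, 0.201640, -2.330059.
λ_k = y_k + 2.000000 gives λ = 4.1284, 2.2016, -0.3301 (check: the sum is 6.0000 = tr M).

Hence λ_max = 4.1284 and λ_min = -0.3301.


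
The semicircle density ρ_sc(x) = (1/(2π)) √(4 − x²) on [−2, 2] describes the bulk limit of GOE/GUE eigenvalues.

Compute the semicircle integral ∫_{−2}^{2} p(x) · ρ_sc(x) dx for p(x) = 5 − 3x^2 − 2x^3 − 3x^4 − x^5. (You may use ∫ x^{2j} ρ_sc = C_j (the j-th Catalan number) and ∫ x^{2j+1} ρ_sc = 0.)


Write p(x) = Σ a_i x^i, split into monomials and integrate each against ρ_sc separately.
Using ∫ x^{2j} ρ_sc = C_j = (1/(j+1)) C(2j, j) (Catalan numbers) and ∫ x^{2j+1} ρ_sc = 0 (odd monomials vanish by symmetry):
  i = 0 (even): a_0 · C_{0} = 5 · 1 = 5
  i = 2 (even): a_2 · C_{1} = -3 · 1 = -3
  i = 3 (odd): ∫ x^3 ρ_sc = 0 (vanishes)
  i = 4 (even): a_4 · C_{2} = -3 · 2 = -6
  i = 5 (odd): ∫ x^5 ρ_sc = 0 (vanishes)

Summing the contributions: ∫_{−2}^{2} p(x) ρ_sc(x) dx = 5 + (-3) + (-6) = -4.


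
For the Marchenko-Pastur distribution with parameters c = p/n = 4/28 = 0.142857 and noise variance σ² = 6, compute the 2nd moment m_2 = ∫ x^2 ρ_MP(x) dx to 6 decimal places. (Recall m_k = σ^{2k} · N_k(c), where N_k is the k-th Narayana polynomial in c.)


E[X²] = σ⁴ (1 + c) (second MP moment). With σ² = 6 (so σ⁴ = 36) and c = 4/28 = 0.142857: E[X²] = 36 · (1 + 0.142857) = 36 · 1.142857.

So E[X^2] = 41.142857.


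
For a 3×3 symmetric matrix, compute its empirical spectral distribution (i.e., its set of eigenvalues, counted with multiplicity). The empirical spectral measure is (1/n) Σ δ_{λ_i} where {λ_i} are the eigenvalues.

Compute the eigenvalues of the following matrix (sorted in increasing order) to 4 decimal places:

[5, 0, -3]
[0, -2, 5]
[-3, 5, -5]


Since M is real symmetric, all three eigenvalues are real; they are the roots of det(λI − M) = λ³ − (tr M) λ² + s λ − det M, where s is the sum of the principal 2×2 minors.
tr M = 5 + (-2) + (-5) = -2.
s = (5·(-2) − 0²) + (5·(-5) − (-3)²) + ((-2)·(-5) − 5²) = -10 + (-34) + (-15) = -59.
det M (expand along row 1) = 5·(-15) − 0·15 + (-3)·(-6) = -57.
Characteristic polynomial: λ³ + 2λ² − 59λ + 57 = 0.
Substitute λ = y + (tr M)/3 = y − 0.666667 to remove the quadratic term: y³ + p·y + q = 0 with p = s − (tr M)²/3 = -60.333333 and q = −2(tr M)³/27 + (tr M)·s/3 − det M = 96.925926.
Three real roots ⇒ use the trigonometric (Viète) form: r = 2√(−p/3) = 8.969083, φ = arccos(3q/(p·r)) = arccos(-0.537348) = 2.138086 rad.
y_k = r·cos(φ/3 − 2πk/3) for k = 0, 1, 2 gives y = 6.786028, 1.685933, -8.471961.
λ_k = y_k − 0.666667 gives λ = 6.1194, 1.0193, -9.1386 (check: the sum is -2.0000 = tr M).

Eigenvalues sorted in increasing order: [-9.1386, 1.0193, 6.1194].


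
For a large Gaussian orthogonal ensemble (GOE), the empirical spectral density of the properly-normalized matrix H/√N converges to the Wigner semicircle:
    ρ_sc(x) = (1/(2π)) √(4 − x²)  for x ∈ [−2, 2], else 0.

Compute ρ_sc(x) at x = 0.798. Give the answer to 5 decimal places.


ρ_sc(x) = (1/(2π)) √(4 − x²). With x = 0.798:
  4 − x² = 4 − (0.798)² = 4 − 0.636804 = 3.363196.
  √(4 − x²) = 1.833902.
  1/(2π) = 0.159155.
  ρ_sc(0.798) = 0.159155 · 1.833902 = 0.291875.

Rounded to 5 decimal places: ρ_sc(0.798) ≈ 0.29187.


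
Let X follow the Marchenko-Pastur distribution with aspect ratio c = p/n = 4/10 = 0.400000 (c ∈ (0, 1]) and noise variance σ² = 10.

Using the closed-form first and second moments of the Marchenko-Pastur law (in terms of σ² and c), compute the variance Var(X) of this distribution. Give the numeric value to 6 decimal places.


Recall the MP moments m_1 = E[X] = σ² and m_2 = E[X²] = σ⁴ (1 + c).
m_1 = E[X] = σ² = 10, so m_1² = 100.
m_2 = E[X²] = σ⁴ (1 + c) = 100 · (1 + 0.400000) = 100 · 1.400000 = 140.000000.
(Note m_2 − m_1² simplifies to c · σ⁴ = 0.400000 · 100.)

Var(X) = m_2 − m_1² = 140.000000 − 100 = 40.000000.


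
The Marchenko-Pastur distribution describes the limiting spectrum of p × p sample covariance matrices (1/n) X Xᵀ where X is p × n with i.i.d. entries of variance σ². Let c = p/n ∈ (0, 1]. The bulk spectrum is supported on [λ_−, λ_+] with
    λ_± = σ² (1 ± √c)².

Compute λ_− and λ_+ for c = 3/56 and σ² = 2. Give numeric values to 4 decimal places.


c = 3/56 = 0.053571; √c = 0.231455.
λ_− = σ² (1 − √c)² = 2 · (1 − 0.231455)² = 2 · (0.768545)² = 1.181323.
λ_+ = σ² (1 + √c)² = 2 · (1 + 0.231455)² = 2 · (1.231455)² = 3.032963.

Rounded to 4 decimal places: λ_− ≈ 1.1813, λ_+ ≈ 3.0330.


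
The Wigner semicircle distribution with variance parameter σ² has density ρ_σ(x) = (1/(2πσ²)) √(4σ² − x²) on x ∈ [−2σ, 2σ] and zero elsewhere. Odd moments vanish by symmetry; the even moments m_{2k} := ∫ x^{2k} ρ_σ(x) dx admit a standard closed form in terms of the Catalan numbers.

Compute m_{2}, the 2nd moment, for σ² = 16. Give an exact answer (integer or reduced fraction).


By the scaled semicircle moment identity, m_{2k} = σ^{2k} · C_k with k = 1.
C_1 = (1/(k+1)) · C(2k, k) = (1/2) · C(2, 1) = (1/2) · 2 = 1.
σ^{2k} = (σ²)^k = (16)^1 = 16.

Therefore m_{2} = σ^{2} · C_1 = 16 · 1 = 16.


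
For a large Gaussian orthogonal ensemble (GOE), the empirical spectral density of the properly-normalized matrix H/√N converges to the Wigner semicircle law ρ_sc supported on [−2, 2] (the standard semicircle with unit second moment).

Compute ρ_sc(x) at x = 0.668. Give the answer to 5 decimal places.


ρ_sc(x) = (1/(2π)) √(4 − x²). With x = 0.668:
  4 − x² = 4 − (0.668)² = 4 − 0.446224 = 3.553776.
  √(4 − x²) = 1.885146.
  1/(2π) = 0.159155.
  ρ_sc(0.668) = 0.159155 · 1.885146 = 0.300030.

Rounded to 5 decimal places: ρ_sc(0.668) ≈ 0.30003.


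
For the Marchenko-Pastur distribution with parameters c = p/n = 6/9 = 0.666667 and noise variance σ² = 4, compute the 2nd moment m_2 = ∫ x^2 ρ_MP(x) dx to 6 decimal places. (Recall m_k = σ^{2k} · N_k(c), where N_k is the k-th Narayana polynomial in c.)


E[X²] = σ⁴ (1 + c) (second MP moment). With σ² = 4 (so σ⁴ = 16) and c = 6/9 = 0.666667: E[X²] = 16 · (1 + 0.666667) = 16 · 1.666667.

So E[X^2] = 26.666667.


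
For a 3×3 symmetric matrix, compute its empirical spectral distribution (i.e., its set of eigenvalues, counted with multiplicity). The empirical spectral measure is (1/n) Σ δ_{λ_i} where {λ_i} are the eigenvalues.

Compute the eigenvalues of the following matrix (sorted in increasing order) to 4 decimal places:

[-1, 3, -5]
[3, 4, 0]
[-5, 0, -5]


Since M is real symmetric, all three eigenvalues are real; they are the roots of det(λI − M) = λ³ − (tr M) λ² + s λ − det M, where s is the sum of the principal 2×2 minors.
tr M = -1 + 4 + (-5) = -2.
s = ((-1)·4 − 3²) + ((-1)·(-5) − (-5)²) + (4·(-5) − 0²) = -13 + (-20) + (-20) = -53.
det M (expand along row 1) = (-1)·(-20) − 3·(-15) + (-5)·20 = -35.
Characteristic polynomial: λ³ + 2λ² − 53λ + 35 = 0.
Substitute λ = y + (tr M)/3 = y − 0.666667 to remove the quadratic term: y³ + p·y + q = 0 with p = s − (tr M)²/3 = -54.333333 and q = −2(tr M)³/27 + (tr M)·s/3 − det M = 70.925926.
Three real roots ⇒ use the trigonometric (Viète) form: r = 2√(−p/3) = 8.511430, φ = arccos(3q/(p·r)) = arccos(-0.460105) = 2.048910 rad.
y_k = r·cos(φ/3 − 2πk/3) for k = 0, 1, 2 gives y = 6.602331, 1.350743, -7.953074.
λ_k = y_k − 0.666667 gives λ = 5.9357, 0.6841, -8.6197 (check: the sum is -2.0000 = tr M).

Eigenvalues sorted in increasing order: [-8.6197, 0.6841, 5.9357].


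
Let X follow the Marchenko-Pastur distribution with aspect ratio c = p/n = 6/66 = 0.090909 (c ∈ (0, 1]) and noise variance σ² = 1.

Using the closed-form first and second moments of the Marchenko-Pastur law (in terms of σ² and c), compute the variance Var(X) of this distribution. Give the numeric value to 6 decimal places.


Recall the MP moments m_1 = E[X] = σ² and m_2 = E[X²] = σ⁴ (1 + c).
m_1 = E[X] = σ² = 1, so m_1² = 1.
m_2 = E[X²] = σ⁴ (1 + c) = 1 · (1 + 0.090909) = 1 · 1.090909 = 1.090909.
(Note m_2 − m_1² simplifies to c · σ⁴ = 0.090909 · 1.)

Var(X) = m_2 − m_1² = 1.090909 − 1 = 0.090909.


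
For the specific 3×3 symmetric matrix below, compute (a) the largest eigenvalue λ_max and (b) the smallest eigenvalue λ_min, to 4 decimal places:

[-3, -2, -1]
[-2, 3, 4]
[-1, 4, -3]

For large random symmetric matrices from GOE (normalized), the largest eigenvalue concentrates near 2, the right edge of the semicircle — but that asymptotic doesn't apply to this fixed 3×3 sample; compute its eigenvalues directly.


Since M is real symmetric, all three eigenvalues are real; they are the roots of det(λI − M) = λ³ − (tr M) λ² + s λ − det M, where s is the sum of the principal 2×2 minors.
tr M = -3 + 3 + (-3) = -3.
s = ((-3)·3 − (-2)²) + ((-3)·(-3) − (-1)²) + (3·(-3) − 4²) = -13 + 8 + (-25) = -30.
det M (expand along row 1) = (-3)·(-25) − (-2)·10 + (-1)·(-5) = 100.
Characteristic polynomial: λ³ + 3λ² − 30λ − 100 = 0.
Substitute λ = y + (tr M)/3 = y − 1.000000 to remove the quadratic term: y³ + p·y + q = 0 with p = s − (tr M)²/3 = -33.000000 and q = −2(tr M)³/27 + (tr M)·s/3 − det M = -68.000000.
Three real roots ⇒ use the trigonometric (Viète) form: r = 2√(−p/3) = 6.633250, φ = arccos(3q/(p·r)) = arccos(0.931944) = 0.371058 rad.
y_k = r·cos(φ/3 − 2πk/3) for k = 0, 1, 2 gives y = 6.582576, -2.582576, -4.000000.
λ_k = y_k − 1.000000 gives λ = 5.5826, -3.5826, -5.0000 (check: the sum is -3.0000 = tr M).

Hence λ_max = 5.5826 and λ_min = -5.0000.


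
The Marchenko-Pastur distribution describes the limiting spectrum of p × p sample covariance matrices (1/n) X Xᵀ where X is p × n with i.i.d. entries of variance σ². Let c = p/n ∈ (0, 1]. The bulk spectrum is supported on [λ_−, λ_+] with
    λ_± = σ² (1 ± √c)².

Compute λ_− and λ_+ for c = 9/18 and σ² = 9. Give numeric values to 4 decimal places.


c = 9/18 = 0.500000; √c = 0.707107.
λ_− = σ² (1 − √c)² = 9 · (1 − 0.707107)² = 9 · (0.292893)² = 0.772078.
λ_+ = σ² (1 + √c)² = 9 · (1 + 0.707107)² = 9 · (1.707107)² = 26.227922.

Rounded to 4 decimal places: λ_− ≈ 0.7721, λ_+ ≈ 26.2279.


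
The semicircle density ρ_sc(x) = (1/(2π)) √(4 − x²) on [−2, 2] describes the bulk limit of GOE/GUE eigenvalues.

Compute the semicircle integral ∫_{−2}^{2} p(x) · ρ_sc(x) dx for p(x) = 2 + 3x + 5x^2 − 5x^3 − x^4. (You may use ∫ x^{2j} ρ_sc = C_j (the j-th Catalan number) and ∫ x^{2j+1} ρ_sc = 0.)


Write p(x) = Σ a_i x^i, split into monomials and integrate each against ρ_sc separately.
Using ∫ x^{2j} ρ_sc = C_j = (1/(j+1)) C(2j, j) (Catalan numbers) and ∫ x^{2j+1} ρ_sc = 0 (odd monomials vanish by symmetry):
  i = 0 (even): a_0 · C_{0} = 2 · 1 = 2
  i = 1 (odd): ∫ x^1 ρ_sc = 0 (vanishes)
  i = 2 (even): a_2 · C_{1} = 5 · 1 = 5
  i = 3 (odd): ∫ x^3 ρ_sc = 0 (vanishes)
  i = 4 (even): a_4 · C_{2} = -1 · 2 = -2

Summing the contributions: ∫_{−2}^{2} p(x) ρ_sc(x) dx = 2 + 5 + (-2) = 5.


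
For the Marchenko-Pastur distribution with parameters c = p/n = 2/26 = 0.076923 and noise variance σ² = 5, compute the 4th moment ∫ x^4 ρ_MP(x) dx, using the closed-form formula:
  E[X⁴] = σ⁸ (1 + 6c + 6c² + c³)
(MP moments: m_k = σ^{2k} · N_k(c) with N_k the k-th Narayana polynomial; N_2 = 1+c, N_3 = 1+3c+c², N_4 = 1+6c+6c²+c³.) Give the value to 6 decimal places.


E[X⁴] = σ⁸ (1 + 6c + 6c² + c³) (fourth MP moment). With σ² = 5 (so σ⁸ = 625) and c = 2/26 = 0.076923: E[X⁴] = 625 · (1 + 6·0.076923 + 6·(0.076923)² + (0.076923)³) = 625 · 1.497497.

So E[X^4] = 935.935366.


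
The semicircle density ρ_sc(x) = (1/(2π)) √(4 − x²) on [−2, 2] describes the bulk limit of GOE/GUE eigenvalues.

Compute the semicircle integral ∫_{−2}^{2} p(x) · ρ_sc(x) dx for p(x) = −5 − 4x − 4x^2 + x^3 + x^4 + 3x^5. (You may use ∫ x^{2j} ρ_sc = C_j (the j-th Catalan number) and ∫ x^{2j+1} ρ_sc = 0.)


Write p(x) = Σ a_i x^i, split into monomials and integrate each against ρ_sc separately.
Using ∫ x^{2j} ρ_sc = C_j = (1/(j+1)) C(2j, j) (Catalan numbers) and ∫ x^{2j+1} ρ_sc = 0 (odd monomials vanish by symmetry):
  i = 0 (even): a_0 · C_{0} = -5 · 1 = -5
  i = 1 (odd): ∫ x^1 ρ_sc = 0 (vanishes)
  i = 2 (even): a_2 · C_{1} = -4 · 1 = -4
  i = 3 (odd): ∫ x^3 ρ_sc = 0 (vanishes)
  i = 4 (even): a_4 · C_{2} = 1 · 2 = 2
  i = 5 (odd): ∫ x^5 ρ_sc = 0 (vanishes)

Summing the contributions: ∫_{−2}^{2} p(x) ρ_sc(x) dx = (-5) + (-4) + 2 = -7.


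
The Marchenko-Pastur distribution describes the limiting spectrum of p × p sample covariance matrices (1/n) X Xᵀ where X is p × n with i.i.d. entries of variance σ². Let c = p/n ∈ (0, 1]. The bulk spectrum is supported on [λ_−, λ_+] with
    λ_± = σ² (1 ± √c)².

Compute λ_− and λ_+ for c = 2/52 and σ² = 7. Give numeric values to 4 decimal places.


c = 2/52 = 0.038462; √c = 0.196116.
λ_− = σ² (1 − √c)² = 7 · (1 − 0.196116)² = 7 · (0.803884)² = 4.523605.
λ_+ = σ² (1 + √c)² = 7 · (1 + 0.196116)² = 7 · (1.196116)² = 10.014857.

Rounded to 4 decimal places: λ_− ≈ 4.5236, λ_+ ≈ 10.0149.


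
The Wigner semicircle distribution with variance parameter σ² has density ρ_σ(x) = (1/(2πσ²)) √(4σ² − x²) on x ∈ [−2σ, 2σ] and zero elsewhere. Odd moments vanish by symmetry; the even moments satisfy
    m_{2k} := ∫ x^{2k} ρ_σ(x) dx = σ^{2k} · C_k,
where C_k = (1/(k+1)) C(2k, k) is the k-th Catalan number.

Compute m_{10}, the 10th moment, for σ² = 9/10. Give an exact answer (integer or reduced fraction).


By the scaled semicircle moment identity, m_{2k} = σ^{2k} · C_k with k = 5.
C_5 = (1/(k+1)) · C(2k, k) = (1/6) · C(10, 5) = (1/6) · 252 = 42.
σ^{2k} = (σ²)^k = (9/10)^5 = 59049/100000.

Therefore m_{10} = σ^{10} · C_5 = (59049/100000) · 42 = 1240029/50000.


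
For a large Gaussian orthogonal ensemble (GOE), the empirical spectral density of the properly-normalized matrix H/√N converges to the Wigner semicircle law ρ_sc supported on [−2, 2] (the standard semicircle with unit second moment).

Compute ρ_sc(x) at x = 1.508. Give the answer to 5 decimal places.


ρ_sc(x) = (1/(2π)) √(4 − x²). With x = 1.508:
  4 − x² = 4 − (1.508)² = 4 − 2.274064 = 1.725936.
  √(4 − x²) = 1.313749.
  1/(2π) = 0.159155.
  ρ_sc(1.508) = 0.159155 · 1.313749 = 0.209090.

Rounded to 5 decimal places: ρ_sc(1.508) ≈ 0.20909.


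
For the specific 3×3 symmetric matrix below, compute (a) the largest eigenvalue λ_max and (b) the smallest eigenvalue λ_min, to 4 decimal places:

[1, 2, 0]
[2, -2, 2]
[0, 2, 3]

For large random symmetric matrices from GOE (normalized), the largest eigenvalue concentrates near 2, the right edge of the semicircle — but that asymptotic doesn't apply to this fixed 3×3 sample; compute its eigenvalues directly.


Since M is real symmetric, all three eigenvalues are real; they are the roots of det(λI − M) = λ³ − (tr M) λ² + s λ − det M, where s is the sum of the principal 2×2 minors.
tr M = 1 + (-2) + 3 = 2.
s = (1·(-2) − 2²) + (1·3 − 0²) + ((-2)·3 − 2²) = -6 + 3 + (-10) = -13.
det M (expand along row 1) = 1·(-10) − 2·6 + 0·4 = -22.
Characteristic polynomial: λ³ − 2λ² − 13λ + 22 = 0.
Substitute λ = y + (tr M)/3 = y + 0.666667 to remove the quadratic term: y³ + p·y + q = 0 with p = s − (tr M)²/3 = -14.333333 and q = −2(tr M)³/27 + (tr M)·s/3 − det M = 12.740741.
Three real roots ⇒ use the trigonometric (Viète) form: r = 2√(−p/3) = 4.371626, φ = arccos(3q/(p·r)) = arccos(-0.609994) = 2.226850 rad.
y_k = r·cos(φ/3 − 2πk/3) for k = 0, 1, 2 gives y = 3.221569, 0.948405, -4.169974.
λ_k = y_k + 0.666667 gives λ = 3.8882, 1.6151, -3.5033 (check: the sum is 2.0000 = tr M).

Hence λ_max = 3.8882 and λ_min = -3.5033.


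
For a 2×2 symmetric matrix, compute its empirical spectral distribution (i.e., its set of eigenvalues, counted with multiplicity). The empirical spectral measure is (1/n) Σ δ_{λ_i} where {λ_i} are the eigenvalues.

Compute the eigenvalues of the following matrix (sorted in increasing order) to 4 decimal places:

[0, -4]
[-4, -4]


Since M is real symmetric, both eigenvalues are real; they are the roots of det(λI − M) = λ² − (tr M) λ + det M.
tr M = 0 + (-4) = -4.
det M = 0·(-4) − (-4)² = 0 − 16 = -16.
Characteristic polynomial: λ² + 4λ − 16 = 0.
Discriminant Δ = (tr M)² − 4·det M = 16 − (-64) = 80; √Δ = 8.944272.
λ = (tr M ± √Δ)/2 = (-4 ± 8.944272)/2, giving (tr M − √Δ)/2 = -6.4721 and (tr M + √Δ)/2 = 2.4721.

Eigenvalues sorted in increasing order: [-6.4721, 2.4721].


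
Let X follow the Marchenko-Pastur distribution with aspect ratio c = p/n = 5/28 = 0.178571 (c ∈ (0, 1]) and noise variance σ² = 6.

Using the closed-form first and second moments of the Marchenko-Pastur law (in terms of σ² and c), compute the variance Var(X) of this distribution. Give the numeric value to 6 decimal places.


Recall the MP moments m_1 = E[X] = σ² and m_2 = E[X²] = σ⁴ (1 + c).
m_1 = E[X] = σ² = 6, so m_1² = 36.
m_2 = E[X²] = σ⁴ (1 + c) = 36 · (1 + 0.178571) = 36 · 1.178571 = 42.428571.
(Note m_2 − m_1² simplifies to c · σ⁴ = 0.178571 · 36.)

Var(X) = m_2 − m_1² = 42.428571 − 36 = 6.428571.


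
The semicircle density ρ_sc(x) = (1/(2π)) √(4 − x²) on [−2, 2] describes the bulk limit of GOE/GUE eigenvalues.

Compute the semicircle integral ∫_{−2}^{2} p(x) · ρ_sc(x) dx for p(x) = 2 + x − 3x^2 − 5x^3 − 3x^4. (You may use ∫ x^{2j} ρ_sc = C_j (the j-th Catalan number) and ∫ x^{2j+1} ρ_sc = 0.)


Write p(x) = Σ a_i x^i, split into monomials and integrate each against ρ_sc separately.
Using ∫ x^{2j} ρ_sc = C_j = (1/(j+1)) C(2j, j) (Catalan numbers) and ∫ x^{2j+1} ρ_sc = 0 (odd monomials vanish by symmetry):
  i = 0 (even): a_0 · C_{0} = 2 · 1 = 2
  i = 1 (odd): ∫ x^1 ρ_sc = 0 (vanishes)
  i = 2 (even): a_2 · C_{1} = -3 · 1 = -3
  i = 3 (odd): ∫ x^3 ρ_sc = 0 (vanishes)
  i = 4 (even): a_4 · C_{2} = -3 · 2 = -6

Summing the contributions: ∫_{−2}^{2} p(x) ρ_sc(x) dx = 2 + (-3) + (-6) = -7.


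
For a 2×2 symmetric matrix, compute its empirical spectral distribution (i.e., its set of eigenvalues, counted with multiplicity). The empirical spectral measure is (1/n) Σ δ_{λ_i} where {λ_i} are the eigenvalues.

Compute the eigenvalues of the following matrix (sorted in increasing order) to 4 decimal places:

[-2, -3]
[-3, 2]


Since M is real symmetric, both eigenvalues are real; they are the roots of det(λI − M) = λ² − (tr M) λ + det M.
tr M = -2 + 2 = 0.
det M = (-2)·2 − (-3)² = -4 − 9 = -13.
Characteristic polynomial: λ² − 13 = 0.
Discriminant Δ = (tr M)² − 4·det M = 0 − (-52) = 52; √Δ = 7.211103.
λ = (tr M ± √Δ)/2 = (0 ± 7.211103)/2, giving (tr M − √Δ)/2 = -3.6056 and (tr M + √Δ)/2 = 3.6056.

Eigenvalues sorted in increasing order: [-3.6056, 3.6056].
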